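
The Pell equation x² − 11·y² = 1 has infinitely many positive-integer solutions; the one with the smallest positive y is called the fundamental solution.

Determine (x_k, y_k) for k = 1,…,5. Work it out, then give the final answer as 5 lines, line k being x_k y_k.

10 3
199 60
3970 1197
79201 23880
1580050 476403

√11 = [3; 3,6, …], period ℓ=2 (even) → k=1
a_0=3:  p_0=3·1+0=3,  q_0=3·0+1=1
a_1=3:  p_1=3·3+1=10,  q_1=3·1+0=3
→ (10, 3).  Check: 10²=100, 11·3²=99, difference 1.
(10+3√11)^2 = 199 + 60√11
(10+3√11)^3 = 3970 + 1197√11
(10+3√11)^4 = 79201 + 23880√11
(10+3√11)^5 = 1580050 + 476403√11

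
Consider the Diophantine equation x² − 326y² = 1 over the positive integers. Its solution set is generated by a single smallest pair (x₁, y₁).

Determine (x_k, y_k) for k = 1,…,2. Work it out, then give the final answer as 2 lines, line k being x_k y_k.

√326 = [18; 18,36, …], period ℓ=2 (even) → k=1
i=0: a=18 ⇒ p=18, q=1
i=1: a=18 ⇒ p=325, q=18
fundamental: x₁=325, y₁=18  (since 105625 − 326·324 = 1)
k=2:  x_2 = 325·325+326·18·18 = 211249,  y_2 = 325·18+18·325 = 11700

325 18
211249 11700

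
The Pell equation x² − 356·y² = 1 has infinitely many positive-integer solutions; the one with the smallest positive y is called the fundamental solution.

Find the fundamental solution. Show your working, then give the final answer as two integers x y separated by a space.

500001 26500

√356 = [18; 1,6,1,1,2,…,6,1,36, …], period ℓ=14 (even) → k=13
step 0: (18, 1)  from 18·(1,0) + (0,1)
step 1: (19, 1)  from 1·(18,1) + (1,0)
step 2: (132, 7)  from 6·(19,1) + (18,1)
…
step 4: (283, 15)  from 1·(151,8) + (132,7)
…
step 7: (8717, 462)  from 8·(1000,53) + (717,38)
…
step 9: (28151, 1492)  from 2·(9717,515) + (8717,462)
step 10: (37868, 2007)  from 1·(28151,1492) + (9717,515)
step 11: (66019, 3499)  from 1·(37868,2007) + (28151,1492)
step 12: (433982, 23001)  from 6·(66019,3499) + (37868,2007)
step 13: (500001, 26500)  from 1·(433982,23001) + (66019,3499)
→ (500001, 26500).  Check: 500001²=250001000001, 356·26500²=250001000000, difference 1.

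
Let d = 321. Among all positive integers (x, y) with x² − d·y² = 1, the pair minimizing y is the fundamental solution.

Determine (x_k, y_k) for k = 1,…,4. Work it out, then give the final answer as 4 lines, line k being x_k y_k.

√321 = [17; 1,10,1,34, …], period ℓ=4 (even) → k=3
a_0=17:  p_0=17·1+0=17,  q_0=17·0+1=1
a_1=1:  p_1=1·17+1=18,  q_1=1·1+0=1
a_2=10:  p_2=10·18+17=197,  q_2=10·1+1=11
a_3=1:  p_3=1·197+18=215,  q_3=1·11+1=12
→ (215, 12).  Check: 215²=46225, 321·12²=46224, difference 1.
(x_2, y_2) = (215·215 + 321·12·12, 215·12 + 12·215) = (92449, 5160)
(x_3, y_3) = (215·92449 + 321·12·5160, 215·5160 + 12·92449) = (39752855, 2218788)
(x_4, y_4) = (215·39752855 + 321·12·2218788, 215·2218788 + 12·39752855) = (17093635201, 954073680)

215 12
92449 5160
39752855 2218788
17093635201 954073680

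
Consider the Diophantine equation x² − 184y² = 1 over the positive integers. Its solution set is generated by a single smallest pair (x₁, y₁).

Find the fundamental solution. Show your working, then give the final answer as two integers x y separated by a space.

[13; 1,1,3,2,1,2,1,2,3,1,1,26] for √184; ℓ=12 ⇒ convergent index 11
step 0: (13, 1)  from 13·(1,0) + (0,1)
…
step 2: (27, 2)  from 1·(14,1) + (13,1)
…
step 4: (217, 16)  from 2·(95,7) + (27,2)
step 5: (312, 23)  from 1·(217,16) + (95,7)
…
step 7: (1153, 85)  from 1·(841,62) + (312,23)
…
step 10: (13741, 1013)  from 1·(10594,781) + (3147,232)
step 11: (24335, 1794)  from 1·(13741,1013) + (10594,781)
→ (24335, 1794).  Check: 24335²=592192225, 184·1794²=592192224, difference 1.

24335 1794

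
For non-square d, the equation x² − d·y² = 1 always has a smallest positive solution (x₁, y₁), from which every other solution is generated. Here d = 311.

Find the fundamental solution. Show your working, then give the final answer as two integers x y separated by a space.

16883880 957397

√311 = [17; 1,1,1,2,1,…,1,1,34, …], period ℓ=16 (even) → k=15
a_0=17:  p_0=17·1+0=17,  q_0=17·0+1=1
a_1=1:  p_1=1·17+1=18,  q_1=1·1+0=1
…
a_5=1:  p_5=1·141+53=194,  q_5=1·8+3=11
a_6=6:  p_6=6·194+141=1305,  q_6=6·11+8=74
…
a_9=3:  p_9=3·71158+4109=217583,  q_9=3·4035+233=12338
a_10=6:  p_10=6·217583+71158=1376656,  q_10=6·12338+4035=78063
a_11=1:  p_11=1·1376656+217583=1594239,  q_11=1·78063+12338=90401
…
a_14=1:  p_14=1·6159373+4565134=10724507,  q_14=1·349266+258865=608131
a_15=1:  p_15=1·10724507+6159373=16883880,  q_15=1·608131+349266=957397
→ (16883880, 957397).  Check: 16883880²=285065403854400, 311·957397²=285065403854399, difference 1.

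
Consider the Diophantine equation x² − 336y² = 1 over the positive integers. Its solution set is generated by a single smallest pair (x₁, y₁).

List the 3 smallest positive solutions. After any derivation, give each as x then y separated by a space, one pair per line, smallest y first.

55 3
6049 330
665335 36297

√336 → a₀=18, period (3,36); ℓ=2 even so k=1
step 0: (18, 1)  from 18·(1,0) + (0,1)
step 1: (55, 3)  from 3·(18,1) + (1,0)
(x₁, y₁) = (55, 3);  55² − 336·3² = 1 ✓
k=2:  x_2 = 55·55+336·3·3 = 6049,  y_2 = 55·3+3·55 = 330
k=3:  x_3 = 55·6049+336·3·330 = 665335,  y_3 = 55·330+3·6049 = 36297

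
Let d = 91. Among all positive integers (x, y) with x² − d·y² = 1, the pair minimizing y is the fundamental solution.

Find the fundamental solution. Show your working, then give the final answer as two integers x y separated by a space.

[9; 1,1,5,1,5,1,1,18] for √91; ℓ=8 ⇒ convergent index 7
i=0: a=9 ⇒ p=9, q=1
…
i=2: a=1 ⇒ p=19, q=2
…
i=4: a=1 ⇒ p=124, q=13
i=5: a=5 ⇒ p=725, q=76
i=6: a=1 ⇒ p=849, q=89
i=7: a=1 ⇒ p=1574, q=165
fundamental: x₁=1574, y₁=165  (since 2477476 − 91·27225 = 1)

1574 165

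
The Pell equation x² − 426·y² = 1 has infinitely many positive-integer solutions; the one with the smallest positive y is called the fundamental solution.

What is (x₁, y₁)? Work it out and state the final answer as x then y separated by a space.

88751 4300

√426 = [20; 1,1,1,3,2,6,2,3,1,1,1,40, …], period ℓ=12 (even) → k=11
k=0  a_k=20  p_k/q_k = 20/1
k=1  a_k=1  p_k/q_k = 21/1
k=2  a_k=1  p_k/q_k = 41/2
…
k=9  a_k=1  p_k/q_k = 31971/1549
k=10  a_k=1  p_k/q_k = 56780/2751
k=11  a_k=1  p_k/q_k = 88751/4300
→ (88751, 4300).  Check: 88751²=7876740001, 426·4300²=7876740000, difference 1.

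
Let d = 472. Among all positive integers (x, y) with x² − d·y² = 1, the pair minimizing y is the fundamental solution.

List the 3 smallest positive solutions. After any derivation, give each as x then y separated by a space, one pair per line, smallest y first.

306917 14127
188396089777 8671632918
115643925371868101 5322943120573485

√472 → a₀=21, period (1,2,1,1,1,…,2,1,42); ℓ=14 even so k=13
step 0: (21, 1)  from 21·(1,0) + (0,1)
step 1: (22, 1)  from 1·(21,1) + (1,0)
step 2: (65, 3)  from 2·(22,1) + (21,1)
…
step 5: (239, 11)  from 1·(152,7) + (87,4)
step 6: (1108, 51)  from 4·(239,11) + (152,7)
step 7: (5779, 266)  from 5·(1108,51) + (239,11)
step 8: (24224, 1115)  from 4·(5779,266) + (1108,51)
…
step 11: (84230, 3877)  from 1·(54227,2496) + (30003,1381)
step 12: (222687, 10250)  from 2·(84230,3877) + (54227,2496)
step 13: (306917, 14127)  from 1·(222687,10250) + (84230,3877)
(x₁, y₁) = (306917, 14127);  306917² − 472·14127² = 1 ✓
k=2:  x_2 = 306917·306917+472·14127·14127 = 188396089777,  y_2 = 306917·14127+14127·306917 = 8671632918
k=3:  x_3 = 306917·188396089777+472·14127·8671632918 = 115643925371868101,  y_3 = 306917·8671632918+14127·188396089777 = 5322943120573485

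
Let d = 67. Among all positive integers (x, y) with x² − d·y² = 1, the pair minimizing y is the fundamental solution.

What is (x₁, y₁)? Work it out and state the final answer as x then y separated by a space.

48842 5967

√67 → a₀=8, period (5,2,1,1,7,1,1,2,5,16); ℓ=10 even so k=9
step 0: (8, 1)  from 8·(1,0) + (0,1)
step 1: (41, 5)  from 5·(8,1) + (1,0)
step 2: (90, 11)  from 2·(41,5) + (8,1)
step 3: (131, 16)  from 1·(90,11) + (41,5)
step 4: (221, 27)  from 1·(131,16) + (90,11)
step 5: (1678, 205)  from 7·(221,27) + (131,16)
…
step 7: (3577, 437)  from 1·(1899,232) + (1678,205)
step 8: (9053, 1106)  from 2·(3577,437) + (1899,232)
step 9: (48842, 5967)  from 5·(9053,1106) + (3577,437)
→ (48842, 5967).  Check: 48842²=2385540964, 67·5967²=2385540963, difference 1.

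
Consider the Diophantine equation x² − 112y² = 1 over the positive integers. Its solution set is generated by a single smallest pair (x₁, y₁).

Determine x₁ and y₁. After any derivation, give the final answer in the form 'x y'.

√112 → a₀=10, period (1,1,2,1,1,20); ℓ=6 even so k=5
step 0: (10, 1)  from 10·(1,0) + (0,1)
…
step 4: (74, 7)  from 1·(53,5) + (21,2)
step 5: (127, 12)  from 1·(74,7) + (53,5)
fundamental: x₁=127, y₁=12  (since 16129 − 112·144 = 1)

127 12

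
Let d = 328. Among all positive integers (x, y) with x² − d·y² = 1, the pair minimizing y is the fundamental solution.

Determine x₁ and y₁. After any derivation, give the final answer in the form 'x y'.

163 9

d=328: √d = [18; 9,36] (ℓ=2, even), read p_1/q_1
a_0=18:  p_0=18·1+0=18,  q_0=18·0+1=1
a_1=9:  p_1=9·18+1=163,  q_1=9·1+0=9
(x₁, y₁) = (163, 9);  163² − 328·9² = 1 ✓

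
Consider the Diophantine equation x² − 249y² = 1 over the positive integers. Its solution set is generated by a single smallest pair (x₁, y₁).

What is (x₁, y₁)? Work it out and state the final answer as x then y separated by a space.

8553815 542076

√249 = [15; 1,3,1,1,5,…,3,1,30, …], period ℓ=16 (even) → k=15
step 0: (15, 1)  from 15·(1,0) + (0,1)
step 1: (16, 1)  from 1·(15,1) + (1,0)
…
step 3: (79, 5)  from 1·(63,4) + (16,1)
step 4: (142, 9)  from 1·(79,5) + (63,4)
step 5: (789, 50)  from 5·(142,9) + (79,5)
step 6: (931, 59)  from 1·(789,50) + (142,9)
step 7: (3582, 227)  from 3·(931,59) + (789,50)
step 8: (36751, 2329)  from 10·(3582,227) + (931,59)
…
step 11: (866765, 54929)  from 5·(150586,9543) + (113835,7214)
step 12: (1017351, 64472)  from 1·(866765,54929) + (150586,9543)
step 13: (1884116, 119401)  from 1·(1017351,64472) + (866765,54929)
step 14: (6669699, 422675)  from 3·(1884116,119401) + (1017351,64472)
step 15: (8553815, 542076)  from 1·(6669699,422675) + (1884116,119401)
→ (8553815, 542076).  Check: 8553815²=73167751054225, 249·542076²=73167751054224, difference 1.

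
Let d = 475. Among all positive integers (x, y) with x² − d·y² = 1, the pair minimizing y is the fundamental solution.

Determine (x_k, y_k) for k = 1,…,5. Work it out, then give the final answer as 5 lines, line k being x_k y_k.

57799 2652
6681448801 306565896
772362118440199 35438404443156
89283516160768675201 4096608676513381392
10320995900380175197444999 473559769752155457709260

d=475: √d = [21; 1,3,1,6,2,6,1,3,1,42] (ℓ=10, even), read p_9/q_9
k=0  a_k=21  p_k/q_k = 21/1
k=1  a_k=1  p_k/q_k = 22/1
…
k=3  a_k=1  p_k/q_k = 109/5
k=4  a_k=6  p_k/q_k = 741/34
k=5  a_k=2  p_k/q_k = 1591/73
…
k=8  a_k=3  p_k/q_k = 45921/2107
k=9  a_k=1  p_k/q_k = 57799/2652
(x₁, y₁) = (57799, 2652);  57799² − 475·2652² = 1 ✓
(x_2, y_2) = (57799·57799 + 475·2652·2652, 57799·2652 + 2652·57799) = (6681448801, 306565896)
(x_3, y_3) = (57799·6681448801 + 475·2652·306565896, 57799·306565896 + 2652·6681448801) = (772362118440199, 35438404443156)
(x_4, y_4) = (57799·772362118440199 + 475·2652·35438404443156, 57799·35438404443156 + 2652·772362118440199) = (89283516160768675201, 4096608676513381392)
(x_5, y_5) = (57799·89283516160768675201 + 475·2652·4096608676513381392, 57799·4096608676513381392 + 2652·89283516160768675201) = (10320995900380175197444999, 473559769752155457709260)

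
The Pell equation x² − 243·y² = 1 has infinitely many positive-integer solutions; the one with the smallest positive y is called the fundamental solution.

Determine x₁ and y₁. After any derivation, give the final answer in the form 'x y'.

√243 = [15; 1,1,2,3,15,3,2,1,1,30, …], period ℓ=10 (even) → k=9
step 0: (15, 1)  from 15·(1,0) + (0,1)
…
step 5: (4053, 260)  from 15·(265,17) + (78,5)
step 6: (12424, 797)  from 3·(4053,260) + (265,17)
…
step 8: (41325, 2651)  from 1·(28901,1854) + (12424,797)
step 9: (70226, 4505)  from 1·(41325,2651) + (28901,1854)
fundamental: x₁=70226, y₁=4505  (since 4931691076 − 243·20295025 = 1)

70226 4505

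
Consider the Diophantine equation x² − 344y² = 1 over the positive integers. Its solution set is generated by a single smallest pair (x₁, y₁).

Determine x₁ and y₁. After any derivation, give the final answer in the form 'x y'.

√344 = [18; 1,1,4,1,3,1,4,1,1,36, …], period ℓ=10 (even) → k=9
i=0: a=18 ⇒ p=18, q=1
…
i=4: a=1 ⇒ p=204, q=11
…
i=8: a=1 ⇒ p=5694, q=307
i=9: a=1 ⇒ p=10405, q=561
fundamental: x₁=10405, y₁=561  (since 108264025 − 344·314721 = 1)

10405 561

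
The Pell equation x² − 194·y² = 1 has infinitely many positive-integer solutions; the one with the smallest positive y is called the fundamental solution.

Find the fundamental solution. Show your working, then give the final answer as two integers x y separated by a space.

195 14

√194 → a₀=13, period (1,12,1,26); ℓ=4 even so k=3
k=0  a_k=13  p_k/q_k = 13/1
…
k=2  a_k=12  p_k/q_k = 181/13
k=3  a_k=1  p_k/q_k = 195/14
(x₁, y₁) = (195, 14);  195² − 194·14² = 1 ✓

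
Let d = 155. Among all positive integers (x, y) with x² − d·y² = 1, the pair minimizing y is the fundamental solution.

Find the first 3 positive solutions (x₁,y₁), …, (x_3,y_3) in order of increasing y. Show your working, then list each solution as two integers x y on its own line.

[12; 2,4,2,24] for √155; ℓ=4 ⇒ convergent index 3
k=0  a_k=12  p_k/q_k = 12/1
k=1  a_k=2  p_k/q_k = 25/2
k=2  a_k=4  p_k/q_k = 112/9
k=3  a_k=2  p_k/q_k = 249/20
(x₁, y₁) = (249, 20);  249² − 155·20² = 1 ✓
k=2:  x_2 = 249·249+155·20·20 = 124001,  y_2 = 249·20+20·249 = 9960
k=3:  x_3 = 249·124001+155·20·9960 = 61752249,  y_3 = 249·9960+20·124001 = 4960060

249 20
124001 9960
61752249 4960060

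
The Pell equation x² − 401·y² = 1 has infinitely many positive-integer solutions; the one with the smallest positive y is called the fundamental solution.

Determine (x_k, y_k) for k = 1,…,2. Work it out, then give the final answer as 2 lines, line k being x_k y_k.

[20; 40] for √401; ℓ=1 ⇒ convergent index 1
a_0=20:  p_0=20·1+0=20,  q_0=20·0+1=1
a_1=40:  p_1=40·20+1=801,  q_1=40·1+0=40
fundamental: x₁=801, y₁=40  (since 641601 − 401·1600 = 1)
(x_2, y_2) = (801·801 + 401·40·40, 801·40 + 40·801) = (1283201, 64080)

801 40
1283201 64080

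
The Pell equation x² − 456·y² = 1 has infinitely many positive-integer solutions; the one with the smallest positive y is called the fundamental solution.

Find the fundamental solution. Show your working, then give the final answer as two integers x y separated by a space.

1025 48

√456 → a₀=21, period (2,1,4,1,2,42); ℓ=6 even so k=5
k=0  a_k=21  p_k/q_k = 21/1
k=1  a_k=2  p_k/q_k = 43/2
k=2  a_k=1  p_k/q_k = 64/3
k=3  a_k=4  p_k/q_k = 299/14
k=4  a_k=1  p_k/q_k = 363/17
k=5  a_k=2  p_k/q_k = 1025/48
→ (1025, 48).  Check: 1025²=1050625, 456·48²=1050624, difference 1.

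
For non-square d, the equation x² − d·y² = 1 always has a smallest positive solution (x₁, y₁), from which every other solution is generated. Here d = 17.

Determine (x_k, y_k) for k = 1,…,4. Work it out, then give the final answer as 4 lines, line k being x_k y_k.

33 8
2177 528
143649 34840
9478657 2298912

[4; 8] for √17; ℓ=1 ⇒ convergent index 1
step 0: (4, 1)  from 4·(1,0) + (0,1)
step 1: (33, 8)  from 8·(4,1) + (1,0)
fundamental: x₁=33, y₁=8  (since 1089 − 17·64 = 1)
(x_2, y_2) = (33·33 + 17·8·8, 33·8 + 8·33) = (2177, 528)
(x_3, y_3) = (33·2177 + 17·8·528, 33·528 + 8·2177) = (143649, 34840)
(x_4, y_4) = (33·143649 + 17·8·34840, 33·34840 + 8·143649) = (9478657, 2298912)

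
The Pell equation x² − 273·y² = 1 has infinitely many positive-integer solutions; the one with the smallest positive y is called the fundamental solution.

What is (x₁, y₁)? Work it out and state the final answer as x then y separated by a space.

[16; 1,1,10,1,1,32] for √273; ℓ=6 ⇒ convergent index 5
step 0: (16, 1)  from 16·(1,0) + (0,1)
step 1: (17, 1)  from 1·(16,1) + (1,0)
…
step 3: (347, 21)  from 10·(33,2) + (17,1)
step 4: (380, 23)  from 1·(347,21) + (33,2)
step 5: (727, 44)  from 1·(380,23) + (347,21)
(x₁, y₁) = (727, 44);  727² − 273·44² = 1 ✓

727 44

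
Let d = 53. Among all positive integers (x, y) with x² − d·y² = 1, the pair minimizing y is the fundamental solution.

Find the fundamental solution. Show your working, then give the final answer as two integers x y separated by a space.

d=53: √d = [7; 3,1,1,3,14] (ℓ=5, odd), read p_9/q_9
k=0  a_k=7  p_k/q_k = 7/1
…
k=2  a_k=1  p_k/q_k = 29/4
k=3  a_k=1  p_k/q_k = 51/7
k=4  a_k=3  p_k/q_k = 182/25
k=5  a_k=14  p_k/q_k = 2599/357
…
k=8  a_k=1  p_k/q_k = 18557/2549
k=9  a_k=3  p_k/q_k = 66249/9100
fundamental: x₁=66249, y₁=9100  (since 4388930001 − 53·82810000 = 1)

66249 9100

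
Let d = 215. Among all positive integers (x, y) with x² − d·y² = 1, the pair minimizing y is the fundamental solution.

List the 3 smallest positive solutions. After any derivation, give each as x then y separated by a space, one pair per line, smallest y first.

[14; 1,1,1,28] for √215; ℓ=4 ⇒ convergent index 3
a_0=14:  p_0=14·1+0=14,  q_0=14·0+1=1
…
a_2=1:  p_2=1·15+14=29,  q_2=1·1+1=2
a_3=1:  p_3=1·29+15=44,  q_3=1·2+1=3
→ (44, 3).  Check: 44²=1936, 215·3²=1935, difference 1.
n=2: (44,3)∘(44,3) = (44·44+215·3·3, 44·3+3·44) = (3871,264)
n=3: (3871,264)∘(44,3) = (44·3871+215·3·264, 44·264+3·3871) = (340604,23229)

44 3
3871 264
340604 23229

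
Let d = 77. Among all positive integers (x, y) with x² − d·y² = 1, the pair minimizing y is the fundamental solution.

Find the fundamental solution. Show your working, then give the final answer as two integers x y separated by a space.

[8; 1,3,2,3,1,16] for √77; ℓ=6 ⇒ convergent index 5
k=0  a_k=8  p_k/q_k = 8/1
…
k=3  a_k=2  p_k/q_k = 79/9
k=4  a_k=3  p_k/q_k = 272/31
k=5  a_k=1  p_k/q_k = 351/40
→ (351, 40).  Check: 351²=123201, 77·40²=123200, difference 1.

351 40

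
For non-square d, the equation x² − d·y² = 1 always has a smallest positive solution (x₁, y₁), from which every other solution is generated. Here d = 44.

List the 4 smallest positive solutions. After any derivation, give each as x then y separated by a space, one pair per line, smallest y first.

√44 = [6; 1,1,1,2,1,1,1,12, …], period ℓ=8 (even) → k=7
k=0  a_k=6  p_k/q_k = 6/1
k=1  a_k=1  p_k/q_k = 7/1
…
k=4  a_k=2  p_k/q_k = 53/8
k=5  a_k=1  p_k/q_k = 73/11
k=6  a_k=1  p_k/q_k = 126/19
k=7  a_k=1  p_k/q_k = 199/30
→ (199, 30).  Check: 199²=39601, 44·30²=39600, difference 1.
(199+30√44)^2 = 79201 + 11940√44
(199+30√44)^3 = 31521799 + 4752090√44
(199+30√44)^4 = 12545596801 + 1891319880√44

199 30
79201 11940
31521799 4752090
12545596801 1891319880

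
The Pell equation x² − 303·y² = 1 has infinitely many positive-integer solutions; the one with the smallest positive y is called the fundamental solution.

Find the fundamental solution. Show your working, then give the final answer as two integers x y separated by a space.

√303 = [17; 2,2,5,2,2,34, …], period ℓ=6 (even) → k=5
k=0  a_k=17  p_k/q_k = 17/1
…
k=3  a_k=5  p_k/q_k = 470/27
k=4  a_k=2  p_k/q_k = 1027/59
k=5  a_k=2  p_k/q_k = 2524/145
fundamental: x₁=2524, y₁=145  (since 6370576 − 303·21025 = 1)

2524 145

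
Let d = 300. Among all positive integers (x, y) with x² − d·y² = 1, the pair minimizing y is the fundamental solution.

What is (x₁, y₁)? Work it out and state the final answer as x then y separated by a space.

1351 78

√300 → a₀=17, period (3,8,3,34); ℓ=4 even so k=3
k=0  a_k=17  p_k/q_k = 17/1
…
k=2  a_k=8  p_k/q_k = 433/25
k=3  a_k=3  p_k/q_k = 1351/78
(x₁, y₁) = (1351, 78);  1351² − 300·78² = 1 ✓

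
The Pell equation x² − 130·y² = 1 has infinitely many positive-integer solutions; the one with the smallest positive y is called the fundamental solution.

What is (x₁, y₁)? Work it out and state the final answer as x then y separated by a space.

6499 570

d=130: √d = [11; 2,2,22] (ℓ=3, odd), read p_5/q_5
k=0  a_k=11  p_k/q_k = 11/1
k=1  a_k=2  p_k/q_k = 23/2
…
k=4  a_k=2  p_k/q_k = 2611/229
k=5  a_k=2  p_k/q_k = 6499/570
fundamental: x₁=6499, y₁=570  (since 42237001 − 130·324900 = 1)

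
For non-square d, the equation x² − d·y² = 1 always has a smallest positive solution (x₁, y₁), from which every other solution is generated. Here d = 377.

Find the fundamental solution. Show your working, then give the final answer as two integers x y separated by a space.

233 12

√377 → a₀=19, period (2,2,2,38); ℓ=4 even so k=3
i=0: a=19 ⇒ p=19, q=1
…
i=2: a=2 ⇒ p=97, q=5
i=3: a=2 ⇒ p=233, q=12
→ (233, 12).  Check: 233²=54289, 377·12²=54288, difference 1.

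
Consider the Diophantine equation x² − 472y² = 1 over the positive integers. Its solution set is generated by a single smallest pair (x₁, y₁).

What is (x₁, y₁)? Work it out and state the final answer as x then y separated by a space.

306917 14127

[21; 1,2,1,1,1,…,2,1,42] for √472; ℓ=14 ⇒ convergent index 13
a_0=21:  p_0=21·1+0=21,  q_0=21·0+1=1
…
a_5=1:  p_5=1·152+87=239,  q_5=1·7+4=11
…
a_7=5:  p_7=5·1108+239=5779,  q_7=5·51+11=266
a_8=4:  p_8=4·5779+1108=24224,  q_8=4·266+51=1115
…
a_11=1:  p_11=1·54227+30003=84230,  q_11=1·2496+1381=3877
a_12=2:  p_12=2·84230+54227=222687,  q_12=2·3877+2496=10250
a_13=1:  p_13=1·222687+84230=306917,  q_13=1·10250+3877=14127
(x₁, y₁) = (306917, 14127);  306917² − 472·14127² = 1 ✓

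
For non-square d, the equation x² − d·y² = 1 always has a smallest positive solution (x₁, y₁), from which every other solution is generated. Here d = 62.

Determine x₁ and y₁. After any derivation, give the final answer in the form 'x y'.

d=62: √d = [7; 1,6,1,14] (ℓ=4, even), read p_3/q_3
i=0: a=7 ⇒ p=7, q=1
i=1: a=1 ⇒ p=8, q=1
i=2: a=6 ⇒ p=55, q=7
i=3: a=1 ⇒ p=63, q=8
(x₁, y₁) = (63, 8);  63² − 62·8² = 1 ✓

63 8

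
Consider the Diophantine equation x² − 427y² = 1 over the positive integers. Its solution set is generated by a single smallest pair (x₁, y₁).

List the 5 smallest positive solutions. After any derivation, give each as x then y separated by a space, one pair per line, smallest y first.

62 3
7687 372
953126 46125
118179937 5719128
14653359062 709125747

d=427: √d = [20; 1,1,1,40] (ℓ=4, even), read p_3/q_3
k=0  a_k=20  p_k/q_k = 20/1
…
k=2  a_k=1  p_k/q_k = 41/2
k=3  a_k=1  p_k/q_k = 62/3
fundamental: x₁=62, y₁=3  (since 3844 − 427·9 = 1)
(62+3√427)^2 = 7687 + 372√427
(62+3√427)^3 = 953126 + 46125√427
(62+3√427)^4 = 118179937 + 5719128√427
(62+3√427)^5 = 14653359062 + 709125747√427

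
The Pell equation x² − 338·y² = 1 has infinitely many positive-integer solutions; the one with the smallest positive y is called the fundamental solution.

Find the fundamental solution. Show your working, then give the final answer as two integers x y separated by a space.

√338 = [18; 2,1,1,2,36, …], period ℓ=5 (odd) → k=9
step 0: (18, 1)  from 18·(1,0) + (0,1)
step 1: (37, 2)  from 2·(18,1) + (1,0)
…
step 3: (92, 5)  from 1·(55,3) + (37,2)
step 4: (239, 13)  from 2·(92,5) + (55,3)
step 5: (8696, 473)  from 36·(239,13) + (92,5)
step 6: (17631, 959)  from 2·(8696,473) + (239,13)
…
step 8: (43958, 2391)  from 1·(26327,1432) + (17631,959)
step 9: (114243, 6214)  from 2·(43958,2391) + (26327,1432)
fundamental: x₁=114243, y₁=6214  (since 13051463049 − 338·38613796 = 1)

114243 6214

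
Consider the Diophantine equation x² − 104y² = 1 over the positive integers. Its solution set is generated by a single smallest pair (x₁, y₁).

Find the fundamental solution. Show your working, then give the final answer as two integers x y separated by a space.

51 5

√104 → a₀=10, period (5,20); ℓ=2 even so k=1
step 0: (10, 1)  from 10·(1,0) + (0,1)
step 1: (51, 5)  from 5·(10,1) + (1,0)
(x₁, y₁) = (51, 5);  51² − 104·5² = 1 ✓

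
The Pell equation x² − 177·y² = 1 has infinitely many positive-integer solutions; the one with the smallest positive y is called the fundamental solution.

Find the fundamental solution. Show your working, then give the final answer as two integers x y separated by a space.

62423 4692

[13; 3,3,2,8,2,3,3,26] for √177; ℓ=8 ⇒ convergent index 7
step 0: (13, 1)  from 13·(1,0) + (0,1)
…
step 2: (133, 10)  from 3·(40,3) + (13,1)
…
step 5: (5468, 411)  from 2·(2581,194) + (306,23)
step 6: (18985, 1427)  from 3·(5468,411) + (2581,194)
step 7: (62423, 4692)  from 3·(18985,1427) + (5468,411)
(x₁, y₁) = (62423, 4692);  62423² − 177·4692² = 1 ✓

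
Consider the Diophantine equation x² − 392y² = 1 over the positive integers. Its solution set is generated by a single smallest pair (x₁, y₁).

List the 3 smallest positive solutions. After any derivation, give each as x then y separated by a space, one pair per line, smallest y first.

[19; 1,3,1,38] for √392; ℓ=4 ⇒ convergent index 3
a_0=19:  p_0=19·1+0=19,  q_0=19·0+1=1
…
a_2=3:  p_2=3·20+19=79,  q_2=3·1+1=4
a_3=1:  p_3=1·79+20=99,  q_3=1·4+1=5
→ (99, 5).  Check: 99²=9801, 392·5²=9800, difference 1.
(99+5√392)^2 = 19601 + 990√392
(99+5√392)^3 = 3880899 + 196015√392

99 5
19601 990
3880899 196015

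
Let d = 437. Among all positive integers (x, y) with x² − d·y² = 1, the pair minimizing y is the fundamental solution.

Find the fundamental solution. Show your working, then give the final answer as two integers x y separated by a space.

d=437: √d = [20; 1,9,2,9,1,40] (ℓ=6, even), read p_5/q_5
step 0: (20, 1)  from 20·(1,0) + (0,1)
…
step 2: (209, 10)  from 9·(21,1) + (20,1)
…
step 4: (4160, 199)  from 9·(439,21) + (209,10)
step 5: (4599, 220)  from 1·(4160,199) + (439,21)
fundamental: x₁=4599, y₁=220  (since 21150801 − 437·48400 = 1)

4599 220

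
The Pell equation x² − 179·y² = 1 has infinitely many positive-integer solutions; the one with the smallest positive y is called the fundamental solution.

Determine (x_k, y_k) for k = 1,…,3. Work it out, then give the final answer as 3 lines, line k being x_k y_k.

√179 → a₀=13, period (2,1,1,1,3,…,1,2,26); ℓ=14 even so k=13
a_0=13:  p_0=13·1+0=13,  q_0=13·0+1=1
a_1=2:  p_1=2·13+1=27,  q_1=2·1+0=2
a_2=1:  p_2=1·27+13=40,  q_2=1·2+1=3
…
a_5=3:  p_5=3·107+67=388,  q_5=3·8+5=29
a_6=5:  p_6=5·388+107=2047,  q_6=5·29+8=153
a_7=13:  p_7=13·2047+388=26999,  q_7=13·153+29=2018
a_8=5:  p_8=5·26999+2047=137042,  q_8=5·2018+153=10243
a_9=3:  p_9=3·137042+26999=438125,  q_9=3·10243+2018=32747
a_10=1:  p_10=1·438125+137042=575167,  q_10=1·32747+10243=42990
a_11=1:  p_11=1·575167+438125=1013292,  q_11=1·42990+32747=75737
a_12=1:  p_12=1·1013292+575167=1588459,  q_12=1·75737+42990=118727
a_13=2:  p_13=2·1588459+1013292=4190210,  q_13=2·118727+75737=313191
→ (4190210, 313191).  Check: 4190210²=17557859844100, 179·313191²=17557859844099, difference 1.
(4190210+313191√179)^2 = 35115719688199 + 2624672120220√179
(4190210+313191√179)^3 = 294284479589372473370 + 21995854729733779209√179

4190210 313191
35115719688199 2624672120220
294284479589372473370 21995854729733779209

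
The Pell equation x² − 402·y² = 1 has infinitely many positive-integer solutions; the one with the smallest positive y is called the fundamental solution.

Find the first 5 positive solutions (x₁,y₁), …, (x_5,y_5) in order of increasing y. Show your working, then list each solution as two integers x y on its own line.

d=402: √d = [20; 20,40] (ℓ=2, even), read p_1/q_1
a_0=20:  p_0=20·1+0=20,  q_0=20·0+1=1
a_1=20:  p_1=20·20+1=401,  q_1=20·1+0=20
fundamental: x₁=401, y₁=20  (since 160801 − 402·400 = 1)
n=2: (401,20)∘(401,20) = (401·401+402·20·20, 401·20+20·401) = (321601,16040)
n=3: (321601,16040)∘(401,20) = (401·321601+402·20·16040, 401·16040+20·321601) = (257923601,12864060)
n=4: (257923601,12864060)∘(401,20) = (401·257923601+402·20·12864060, 401·12864060+20·257923601) = (206854406401,10316960080)
n=5: (206854406401,10316960080)∘(401,20) = (401·206854406401+402·20·10316960080, 401·10316960080+20·206854406401) = (165896976010001,8274189120100)

401 20
321601 16040
257923601 12864060
206854406401 10316960080
165896976010001 8274189120100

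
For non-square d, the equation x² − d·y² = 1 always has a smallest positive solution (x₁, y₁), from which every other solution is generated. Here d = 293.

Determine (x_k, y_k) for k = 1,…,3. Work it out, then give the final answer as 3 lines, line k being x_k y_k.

12320649 719780
303596783562401 17736313474440
7481018815602612315849 437045785745090703340

√293 = [17; 8,1,1,8,34, …], period ℓ=5 (odd) → k=9
k=0  a_k=17  p_k/q_k = 17/1
…
k=2  a_k=1  p_k/q_k = 154/9
…
k=4  a_k=8  p_k/q_k = 2482/145
k=5  a_k=34  p_k/q_k = 84679/4947
…
k=7  a_k=1  p_k/q_k = 764593/44668
k=8  a_k=1  p_k/q_k = 1444507/84389
k=9  a_k=8  p_k/q_k = 12320649/719780
(x₁, y₁) = (12320649, 719780);  12320649² − 293·719780² = 1 ✓
(x_2, y_2) = (12320649·12320649 + 293·719780·719780, 12320649·719780 + 719780·12320649) = (303596783562401, 17736313474440)
(x_3, y_3) = (12320649·303596783562401 + 293·719780·17736313474440, 12320649·17736313474440 + 719780·303596783562401) = (7481018815602612315849, 437045785745090703340)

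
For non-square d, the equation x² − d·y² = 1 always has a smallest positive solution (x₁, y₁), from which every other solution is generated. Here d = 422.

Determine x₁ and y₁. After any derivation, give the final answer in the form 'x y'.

[20; 1,1,5,2,1,…,1,1,40] for √422; ℓ=14 ⇒ convergent index 13
step 0: (20, 1)  from 20·(1,0) + (0,1)
step 1: (21, 1)  from 1·(20,1) + (1,0)
step 2: (41, 2)  from 1·(21,1) + (20,1)
…
step 4: (493, 24)  from 2·(226,11) + (41,2)
step 5: (719, 35)  from 1·(493,24) + (226,11)
step 6: (2650, 129)  from 3·(719,35) + (493,24)
step 7: (53719, 2615)  from 20·(2650,129) + (719,35)
step 8: (163807, 7974)  from 3·(53719,2615) + (2650,129)
…
step 10: (598859, 29152)  from 2·(217526,10589) + (163807,7974)
step 11: (3211821, 156349)  from 5·(598859,29152) + (217526,10589)
step 12: (3810680, 185501)  from 1·(3211821,156349) + (598859,29152)
step 13: (7022501, 341850)  from 1·(3810680,185501) + (3211821,156349)
(x₁, y₁) = (7022501, 341850);  7022501² − 422·341850² = 1 ✓

7022501 341850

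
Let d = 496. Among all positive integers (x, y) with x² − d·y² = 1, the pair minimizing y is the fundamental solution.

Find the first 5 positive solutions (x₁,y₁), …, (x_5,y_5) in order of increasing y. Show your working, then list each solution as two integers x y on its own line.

4620799 207480
42703566796801 1917446753040
394649197502177907199 17720272078000750440
3647189234337689639247667201 163763630995505661818050080
33705856733676329245494460531519999 1513437644680785412974289982477400

√496 = [22; 3,1,2,4,1,…,1,3,44, …], period ℓ=16 (even) → k=15
a_0=22:  p_0=22·1+0=22,  q_0=22·0+1=1
…
a_9=2:  p_9=2·14543+6080=35166,  q_9=2·653+273=1579
…
a_14=1:  p_14=1·863293+389209=1252502,  q_14=1·38763+17476=56239
a_15=3:  p_15=3·1252502+863293=4620799,  q_15=3·56239+38763=207480
(x₁, y₁) = (4620799, 207480);  4620799² − 496·207480² = 1 ✓
(4620799+207480√496)^2 = 42703566796801 + 1917446753040√496
(4620799+207480√496)^3 = 394649197502177907199 + 17720272078000750440√496
(4620799+207480√496)^4 = 3647189234337689639247667201 + 163763630995505661818050080√496
(4620799+207480√496)^5 = 33705856733676329245494460531519999 + 1513437644680785412974289982477400√496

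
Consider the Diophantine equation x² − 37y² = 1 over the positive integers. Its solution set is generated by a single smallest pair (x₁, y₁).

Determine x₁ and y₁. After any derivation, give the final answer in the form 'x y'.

√37 → a₀=6, period (12); ℓ=1 odd so k=1
step 0: (6, 1)  from 6·(1,0) + (0,1)
step 1: (73, 12)  from 12·(6,1) + (1,0)
(x₁, y₁) = (73, 12);  73² − 37·12² = 1 ✓

73 12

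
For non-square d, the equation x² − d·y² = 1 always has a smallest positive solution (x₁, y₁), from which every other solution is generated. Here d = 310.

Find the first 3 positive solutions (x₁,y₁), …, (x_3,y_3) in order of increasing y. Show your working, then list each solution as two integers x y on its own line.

848719 48204
1440647881921 81823301352
2445410459391369679 138889981000287972

√310 = [17; 1,1,1,1,5,…,1,1,34, …], period ℓ=16 (even) → k=15
step 0: (17, 1)  from 17·(1,0) + (0,1)
step 1: (18, 1)  from 1·(17,1) + (1,0)
step 2: (35, 2)  from 1·(18,1) + (17,1)
…
step 6: (1567, 89)  from 3·(493,28) + (88,5)
step 7: (2060, 117)  from 1·(1567,89) + (493,28)
…
step 10: (28928, 1643)  from 3·(7747,440) + (5687,323)
step 11: (152387, 8655)  from 5·(28928,1643) + (7747,440)
step 12: (181315, 10298)  from 1·(152387,8655) + (28928,1643)
step 13: (333702, 18953)  from 1·(181315,10298) + (152387,8655)
step 14: (515017, 29251)  from 1·(333702,18953) + (181315,10298)
step 15: (848719, 48204)  from 1·(515017,29251) + (333702,18953)
→ (848719, 48204).  Check: 848719²=720323940961, 310·48204²=720323940960, difference 1.
(x_2, y_2) = (848719·848719 + 310·48204·48204, 848719·48204 + 48204·848719) = (1440647881921, 81823301352)
(x_3, y_3) = (848719·1440647881921 + 310·48204·81823301352, 848719·81823301352 + 48204·1440647881921) = (2445410459391369679, 138889981000287972)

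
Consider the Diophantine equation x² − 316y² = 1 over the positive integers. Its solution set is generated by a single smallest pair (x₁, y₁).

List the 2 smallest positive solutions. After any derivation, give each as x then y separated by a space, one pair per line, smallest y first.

12799 720
327628801 18430560

√316 → a₀=17, period (1,3,2,8,2,3,1,34); ℓ=8 even so k=7
i=0: a=17 ⇒ p=17, q=1
i=1: a=1 ⇒ p=18, q=1
i=2: a=3 ⇒ p=71, q=4
i=3: a=2 ⇒ p=160, q=9
i=4: a=8 ⇒ p=1351, q=76
…
i=6: a=3 ⇒ p=9937, q=559
i=7: a=1 ⇒ p=12799, q=720
fundamental: x₁=12799, y₁=720  (since 163814401 − 316·518400 = 1)
k=2:  x_2 = 12799·12799+316·720·720 = 327628801,  y_2 = 12799·720+720·12799 = 18430560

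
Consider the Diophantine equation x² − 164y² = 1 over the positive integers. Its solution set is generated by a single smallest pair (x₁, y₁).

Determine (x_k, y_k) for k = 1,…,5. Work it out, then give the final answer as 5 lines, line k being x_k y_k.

2049 160
8396801 655680
34410088449 2686976480
141012534067201 11011228959360
577869330197301249 45124013588480800

d=164: √d = [12; 1,4,6,4,1,24] (ℓ=6, even), read p_5/q_5
step 0: (12, 1)  from 12·(1,0) + (0,1)
step 1: (13, 1)  from 1·(12,1) + (1,0)
…
step 3: (397, 31)  from 6·(64,5) + (13,1)
step 4: (1652, 129)  from 4·(397,31) + (64,5)
step 5: (2049, 160)  from 1·(1652,129) + (397,31)
(x₁, y₁) = (2049, 160);  2049² − 164·160² = 1 ✓
n=2: (2049,160)∘(2049,160) = (2049·2049+164·160·160, 2049·160+160·2049) = (8396801,655680)
n=3: (8396801,655680)∘(2049,160) = (2049·8396801+164·160·655680, 2049·655680+160·8396801) = (34410088449,2686976480)
n=4: (34410088449,2686976480)∘(2049,160) = (2049·34410088449+164·160·2686976480, 2049·2686976480+160·34410088449) = (141012534067201,11011228959360)
n=5: (141012534067201,11011228959360)∘(2049,160) = (2049·141012534067201+164·160·11011228959360, 2049·11011228959360+160·141012534067201) = (577869330197301249,45124013588480800)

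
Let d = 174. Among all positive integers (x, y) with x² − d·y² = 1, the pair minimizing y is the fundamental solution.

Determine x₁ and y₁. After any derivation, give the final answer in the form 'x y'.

1451 110

d=174: √d = [13; 5,4,5,26] (ℓ=4, even), read p_3/q_3
i=0: a=13 ⇒ p=13, q=1
i=1: a=5 ⇒ p=66, q=5
i=2: a=4 ⇒ p=277, q=21
i=3: a=5 ⇒ p=1451, q=110
fundamental: x₁=1451, y₁=110  (since 2105401 − 174·12100 = 1)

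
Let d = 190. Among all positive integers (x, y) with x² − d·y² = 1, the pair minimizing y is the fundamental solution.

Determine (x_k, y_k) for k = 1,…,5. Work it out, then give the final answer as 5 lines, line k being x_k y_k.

52021 3774
5412368881 392654508
563113683064981 40852560317562
58587473808034384321 4250382080167131096
6095557949372399730460501 442218252343896093172470

[13; 1,3,1,1,1,…,3,1,26] for √190; ℓ=14 ⇒ convergent index 13
k=0  a_k=13  p_k/q_k = 13/1
…
k=3  a_k=1  p_k/q_k = 69/5
k=4  a_k=1  p_k/q_k = 124/9
…
k=6  a_k=2  p_k/q_k = 510/37
k=7  a_k=2  p_k/q_k = 1213/88
k=8  a_k=2  p_k/q_k = 2936/213
…
k=10  a_k=1  p_k/q_k = 7085/514
…
k=12  a_k=3  p_k/q_k = 40787/2959
k=13  a_k=1  p_k/q_k = 52021/3774
fundamental: x₁=52021, y₁=3774  (since 2706184441 − 190·14243076 = 1)
(52021+3774√190)^2 = 5412368881 + 392654508√190
(52021+3774√190)^3 = 563113683064981 + 40852560317562√190
(52021+3774√190)^4 = 58587473808034384321 + 4250382080167131096√190
(52021+3774√190)^5 = 6095557949372399730460501 + 442218252343896093172470√190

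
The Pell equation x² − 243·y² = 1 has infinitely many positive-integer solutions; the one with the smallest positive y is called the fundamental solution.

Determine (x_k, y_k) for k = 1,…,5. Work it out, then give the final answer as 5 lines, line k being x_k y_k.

70226 4505
9863382151 632736260
1385331749802026 88869073185015
194572614913330773601 12481839066348990520
27328112908421802064005626 1753099260457979343330025

√243 → a₀=15, period (1,1,2,3,15,3,2,1,1,30); ℓ=10 even so k=9
k=0  a_k=15  p_k/q_k = 15/1
…
k=2  a_k=1  p_k/q_k = 31/2
k=3  a_k=2  p_k/q_k = 78/5
…
k=8  a_k=1  p_k/q_k = 41325/2651
k=9  a_k=1  p_k/q_k = 70226/4505
fundamental: x₁=70226, y₁=4505  (since 4931691076 − 243·20295025 = 1)
(70226+4505√243)^2 = 9863382151 + 632736260√243
(70226+4505√243)^3 = 1385331749802026 + 88869073185015√243
(70226+4505√243)^4 = 194572614913330773601 + 12481839066348990520√243
(70226+4505√243)^5 = 27328112908421802064005626 + 1753099260457979343330025√243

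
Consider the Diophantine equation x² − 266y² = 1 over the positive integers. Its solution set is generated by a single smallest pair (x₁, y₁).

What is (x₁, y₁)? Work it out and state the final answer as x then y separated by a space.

√266 → a₀=16, period (3,4,3,32); ℓ=4 even so k=3
step 0: (16, 1)  from 16·(1,0) + (0,1)
step 1: (49, 3)  from 3·(16,1) + (1,0)
step 2: (212, 13)  from 4·(49,3) + (16,1)
step 3: (685, 42)  from 3·(212,13) + (49,3)
(x₁, y₁) = (685, 42);  685² − 266·42² = 1 ✓

685 42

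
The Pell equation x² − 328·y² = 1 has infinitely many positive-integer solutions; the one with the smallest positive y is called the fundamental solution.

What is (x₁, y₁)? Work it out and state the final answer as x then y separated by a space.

163 9

d=328: √d = [18; 9,36] (ℓ=2, even), read p_1/q_1
step 0: (18, 1)  from 18·(1,0) + (0,1)
step 1: (163, 9)  from 9·(18,1) + (1,0)
fundamental: x₁=163, y₁=9  (since 26569 − 328·81 = 1)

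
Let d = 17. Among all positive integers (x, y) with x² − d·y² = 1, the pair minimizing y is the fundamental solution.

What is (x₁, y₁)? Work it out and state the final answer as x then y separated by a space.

33 8

[4; 8] for √17; ℓ=1 ⇒ convergent index 1
k=0  a_k=4  p_k/q_k = 4/1
k=1  a_k=8  p_k/q_k = 33/8
fundamental: x₁=33, y₁=8  (since 1089 − 17·64 = 1)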